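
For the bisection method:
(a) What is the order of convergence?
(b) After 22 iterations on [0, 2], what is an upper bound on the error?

(a) Bisection has linear (order 1) convergence; the error is halved each step.

(b) Error bound = (b-a)/2^n = (2 - 0)/2^{22}
    = 2/2^{22}

(a) 1 (linear); (b) error ≤ 4.77e-07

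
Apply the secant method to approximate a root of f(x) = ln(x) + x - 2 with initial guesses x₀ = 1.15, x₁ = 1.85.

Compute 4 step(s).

f(x) = ln(x) + x - 2
x₀ = 1.15, x₁ = 1.85

Secant formula: x_{n+1} = x_n - f(x_n)(x_n - x_{n-1})/(f(x_n) - f(x_{n-1}))

Iteration 1:
  f(1.150000) = -0.710238
  f(1.850000) = 0.465186
  x_2 = 1.850000 - 0.465186×(1.850000 - 1.150000)/(0.465186 - (-0.710238))
       = 1.572968
Iteration 2:
  f(1.850000) = 0.465186
  f(1.572968) = 0.025932
  x_3 = 1.572968 - 0.025932×(1.572968 - 1.850000)/(0.025932 - 0.465186)
       = 1.556613
Iteration 3:
  f(1.572968) = 0.025932
  f(1.556613) = -0.000875
  x_4 = 1.556613 - (-0.000875)×(1.556613 - 1.572968)/(-0.000875 - 0.025932)
       = 1.557147
Iteration 4:
  f(1.556613) = -0.000875
  f(1.557147) = 0.000002
  x_5 = 1.557147 - 0.000002×(1.557147 - 1.556613)/(0.000002 - (-0.000875))
       = 1.557146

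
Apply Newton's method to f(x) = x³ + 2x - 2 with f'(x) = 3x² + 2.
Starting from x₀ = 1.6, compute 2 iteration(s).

f(x) = x³ + 2x - 2
f'(x) = 3x² + 2
x₀ = 1.6

Newton-Raphson formula: x_{n+1} = x_n - f(x_n)/f'(x_n)

Iteration 1:
  f(1.600000) = 5.296000
  f'(1.600000) = 9.680000
  x_1 = 1.600000 - 5.296000/9.680000 = 1.052893
Iteration 2:
  f(1.052893) = 1.273004
  f'(1.052893) = 5.325748
  x_2 = 1.052893 - 1.273004/5.325748 = 0.813864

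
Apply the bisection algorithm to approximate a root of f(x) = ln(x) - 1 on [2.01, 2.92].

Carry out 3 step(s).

f(x) = ln(x) - 1
Initial interval: [2.01, 2.92]

Iteration 1:
  c_1 = (2.010000 + 2.920000)/2 = 2.465000
  f(c_1) = f(2.465000) = -0.097808
  f(a) × f(c) ≥ 0, new interval: [2.465000, 2.920000]
Iteration 2:
  c_2 = (2.465000 + 2.920000)/2 = 2.692500
  f(c_2) = f(2.692500) = -0.009530
  f(a) × f(c) ≥ 0, new interval: [2.692500, 2.920000]
Iteration 3:
  c_3 = (2.692500 + 2.920000)/2 = 2.806250
  f(c_3) = f(2.806250) = 0.031849
  f(a) × f(c) < 0, new interval: [2.692500, 2.806250]

After 3 iteration(s), the approximation is c_3 = 2.806250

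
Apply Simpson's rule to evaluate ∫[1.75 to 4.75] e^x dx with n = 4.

f(x) = e^x
a = 1.75, b = 4.75, n = 4
h = (b - a)/n = 0.750000

Simpson's rule: (h/3)[f(x₀) + 4f(x₁) + 2f(x₂) + ... + f(xₙ)]

x_0 = 1.7500, f(x_0) = 5.754603, coefficient = 1
x_1 = 2.5000, f(x_1) = 12.182494, coefficient = 4
x_2 = 3.2500, f(x_2) = 25.790340, coefficient = 2
x_3 = 4.0000, f(x_3) = 54.598150, coefficient = 4
x_4 = 4.7500, f(x_4) = 115.584285, coefficient = 1

I ≈ (0.750000/3) × 440.042143 = 110.010536
Exact value: 109.829682
Error: 0.180854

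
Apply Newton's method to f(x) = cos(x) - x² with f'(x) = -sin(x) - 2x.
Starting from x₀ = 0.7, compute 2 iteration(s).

f(x) = cos(x) - x²
f'(x) = -sin(x) - 2x
x₀ = 0.7

Newton-Raphson formula: x_{n+1} = x_n - f(x_n)/f'(x_n)

Iteration 1:
  f(0.700000) = 0.274842
  f'(0.700000) = -2.044218
  x_1 = 0.700000 - 0.274842/(-2.044218) = 0.834449
Iteration 2:
  f(0.834449) = -0.024718
  f'(0.834449) = -2.409823
  x_2 = 0.834449 - (-0.024718)/(-2.409823) = 0.824191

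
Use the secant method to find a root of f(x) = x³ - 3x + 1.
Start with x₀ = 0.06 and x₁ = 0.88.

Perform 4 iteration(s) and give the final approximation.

f(x) = x³ - 3x + 1
x₀ = 0.06, x₁ = 0.88

Secant formula: x_{n+1} = x_n - f(x_n)(x_n - x_{n-1})/(f(x_n) - f(x_{n-1}))

Iteration 1:
  f(0.060000) = 0.820216
  f(0.880000) = -0.958528
  x_2 = 0.880000 - (-0.958528)×(0.880000 - 0.060000)/(-0.958528 - 0.820216)
       = 0.438119
Iteration 2:
  f(0.880000) = -0.958528
  f(0.438119) = -0.230261
  x_3 = 0.438119 - (-0.230261)×(0.438119 - 0.880000)/(-0.230261 - (-0.958528))
       = 0.298407
Iteration 3:
  f(0.438119) = -0.230261
  f(0.298407) = 0.131352
  x_4 = 0.298407 - 0.131352×(0.298407 - 0.438119)/(0.131352 - (-0.230261))
       = 0.349156
Iteration 4:
  f(0.298407) = 0.131352
  f(0.349156) = -0.004902
  x_5 = 0.349156 - (-0.004902)×(0.349156 - 0.298407)/(-0.004902 - 0.131352)
       = 0.347330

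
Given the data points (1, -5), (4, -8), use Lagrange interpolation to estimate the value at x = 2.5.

Lagrange interpolation formula:
P(x) = Σ yᵢ × Lᵢ(x)
where Lᵢ(x) = Π_{j≠i} (x - xⱼ)/(xᵢ - xⱼ)

L_0(2.5) = (2.5 - 4)/(1 - 4) = 0.500000
L_1(2.5) = (2.5 - 1)/(4 - 1) = 0.500000

P(2.5) = (-5)×L_0(2.5) + (-8)×L_1(2.5)
P(2.5) = -6.500000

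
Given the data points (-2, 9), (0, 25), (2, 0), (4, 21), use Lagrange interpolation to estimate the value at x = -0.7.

Lagrange interpolation formula:
P(x) = Σ yᵢ × Lᵢ(x)
where Lᵢ(x) = Π_{j≠i} (x - xⱼ)/(xᵢ - xⱼ)

L_0(-0.7) = (-0.7 - 0)/(-2 - 0) × (-0.7 - 2)/(-2 - 2) × (-0.7 - 4)/(-2 - 4) = 0.185062
L_1(-0.7) = (-0.7 - (-2))/(0 - (-2)) × (-0.7 - 2)/(0 - 2) × (-0.7 - 4)/(0 - 4) = 1.031063
L_2(-0.7) = (-0.7 - (-2))/(2 - (-2)) × (-0.7 - 0)/(2 - 0) × (-0.7 - 4)/(2 - 4) = -0.267313
L_3(-0.7) = (-0.7 - (-2))/(4 - (-2)) × (-0.7 - 0)/(4 - 0) × (-0.7 - 2)/(4 - 2) = 0.051188

P(-0.7) = 9×L_0(-0.7) + 25×L_1(-0.7) + 0×L_2(-0.7) + 21×L_3(-0.7)
P(-0.7) = 28.517063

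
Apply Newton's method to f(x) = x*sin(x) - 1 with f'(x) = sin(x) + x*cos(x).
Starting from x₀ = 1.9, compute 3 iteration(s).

f(x) = x*sin(x) - 1
f'(x) = sin(x) + x*cos(x)
x₀ = 1.9

Newton-Raphson formula: x_{n+1} = x_n - f(x_n)/f'(x_n)

Iteration 1:
  f(1.900000) = 0.797970
  f'(1.900000) = 0.332050
  x_1 = 1.900000 - 0.797970/0.332050 = -0.503163
Iteration 2:
  f(-0.503163) = -0.757375
  f'(-0.503163) = -0.923001
  x_2 = -0.503163 - (-0.757375)/(-0.923001) = -1.323720
Iteration 3:
  f(-1.323720) = 0.283521
  f'(-1.323720) = -1.293374
  x_3 = -1.323720 - 0.283521/(-1.293374) = -1.104510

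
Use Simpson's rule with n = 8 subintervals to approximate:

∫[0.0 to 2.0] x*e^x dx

f(x) = x*e^x
a = 0.0, b = 2.0, n = 8
h = (b - a)/n = 0.250000

Simpson's rule: (h/3)[f(x₀) + 4f(x₁) + 2f(x₂) + ... + f(xₙ)]

x_0 = 0.0000, f(x_0) = 0.000000, coefficient = 1
x_1 = 0.2500, f(x_1) = 0.321006, coefficient = 4
x_2 = 0.5000, f(x_2) = 0.824361, coefficient = 2
x_3 = 0.7500, f(x_3) = 1.587750, coefficient = 4
x_4 = 1.0000, f(x_4) = 2.718282, coefficient = 2
x_5 = 1.2500, f(x_5) = 4.362929, coefficient = 4
x_6 = 1.5000, f(x_6) = 6.722534, coefficient = 2
x_7 = 1.7500, f(x_7) = 10.070555, coefficient = 4
x_8 = 2.0000, f(x_8) = 14.778112, coefficient = 1

I ≈ (0.250000/3) × 100.677423 = 8.389785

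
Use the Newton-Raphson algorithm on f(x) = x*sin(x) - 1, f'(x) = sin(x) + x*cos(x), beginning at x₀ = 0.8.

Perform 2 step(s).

f(x) = x*sin(x) - 1
f'(x) = sin(x) + x*cos(x)
x₀ = 0.8

Newton-Raphson formula: x_{n+1} = x_n - f(x_n)/f'(x_n)

Iteration 1:
  f(0.800000) = -0.426115
  f'(0.800000) = 1.274721
  x_1 = 0.800000 - (-0.426115)/1.274721 = 1.134281
Iteration 2:
  f(1.134281) = 0.027920
  f'(1.134281) = 1.385786
  x_2 = 1.134281 - 0.027920/1.385786 = 1.114134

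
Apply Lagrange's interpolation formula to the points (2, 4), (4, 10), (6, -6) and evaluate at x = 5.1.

Lagrange interpolation formula:
P(x) = Σ yᵢ × Lᵢ(x)
where Lᵢ(x) = Π_{j≠i} (x - xⱼ)/(xᵢ - xⱼ)

L_0(5.1) = (5.1 - 4)/(2 - 4) × (5.1 - 6)/(2 - 6) = -0.123750
L_1(5.1) = (5.1 - 2)/(4 - 2) × (5.1 - 6)/(4 - 6) = 0.697500
L_2(5.1) = (5.1 - 2)/(6 - 2) × (5.1 - 4)/(6 - 4) = 0.426250

P(5.1) = 4×L_0(5.1) + 10×L_1(5.1) + (-6)×L_2(5.1)
P(5.1) = 3.922500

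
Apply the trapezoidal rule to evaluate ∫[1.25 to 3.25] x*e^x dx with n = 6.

f(x) = x*e^x
a = 1.25, b = 3.25, n = 6
h = (b - a)/n = 0.333333

Trapezoidal rule: (h/2)[f(x₀) + 2f(x₁) + 2f(x₂) + ... + f(xₙ)]

x_0 = 1.2500, f(x_0) = 4.362929, coefficient = 1
x_1 = 1.5833, f(x_1) = 7.712679, coefficient = 2
x_2 = 1.9167, f(x_2) = 13.029998, coefficient = 2
x_3 = 2.2500, f(x_3) = 21.347406, coefficient = 2
x_4 = 2.5833, f(x_4) = 34.206439, coefficient = 2
x_5 = 2.9167, f(x_5) = 53.898793, coefficient = 2
x_6 = 3.2500, f(x_6) = 83.818605, coefficient = 1

I ≈ (0.333333/2) × 348.572162 = 58.095360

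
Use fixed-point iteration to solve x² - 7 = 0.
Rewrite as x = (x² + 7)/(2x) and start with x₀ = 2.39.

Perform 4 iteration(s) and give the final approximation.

Equation: x² - 7 = 0
Fixed-point form: x = (x² + 7)/(2x)
x₀ = 2.39

x_1 = g(2.390000) = 2.659435
x_2 = g(2.659435) = 2.645787
x_3 = g(2.645787) = 2.645751
x_4 = g(2.645751) = 2.645751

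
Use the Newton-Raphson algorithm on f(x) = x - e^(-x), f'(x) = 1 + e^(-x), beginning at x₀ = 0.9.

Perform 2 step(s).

f(x) = x - e^(-x)
f'(x) = 1 + e^(-x)
x₀ = 0.9

Newton-Raphson formula: x_{n+1} = x_n - f(x_n)/f'(x_n)

Iteration 1:
  f(0.900000) = 0.493430
  f'(0.900000) = 1.406570
  x_1 = 0.900000 - 0.493430/1.406570 = 0.549196
Iteration 2:
  f(0.549196) = -0.028218
  f'(0.549196) = 1.577414
  x_2 = 0.549196 - (-0.028218)/1.577414 = 0.567085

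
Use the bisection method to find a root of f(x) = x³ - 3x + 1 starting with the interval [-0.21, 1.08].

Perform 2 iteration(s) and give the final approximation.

f(x) = x³ - 3x + 1
Initial interval: [-0.21, 1.08]

Iteration 1:
  c_1 = (-0.210000 + 1.080000)/2 = 0.435000
  f(c_1) = f(0.435000) = -0.222687
  f(a) × f(c) < 0, new interval: [-0.210000, 0.435000]
Iteration 2:
  c_2 = (-0.210000 + 0.435000)/2 = 0.112500
  f(c_2) = f(0.112500) = 0.663924
  f(a) × f(c) ≥ 0, new interval: [0.112500, 0.435000]

After 2 iteration(s), the approximation is c_2 = 0.112500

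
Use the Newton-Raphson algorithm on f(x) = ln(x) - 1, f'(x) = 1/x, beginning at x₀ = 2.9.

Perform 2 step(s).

f(x) = ln(x) - 1
f'(x) = 1/x
x₀ = 2.9

Newton-Raphson formula: x_{n+1} = x_n - f(x_n)/f'(x_n)

Iteration 1:
  f(2.900000) = 0.064711
  f'(2.900000) = 0.344828
  x_1 = 2.900000 - 0.064711/0.344828 = 2.712339
Iteration 2:
  f(2.712339) = -0.002189
  f'(2.712339) = 0.368685
  x_2 = 2.712339 - (-0.002189)/0.368685 = 2.718275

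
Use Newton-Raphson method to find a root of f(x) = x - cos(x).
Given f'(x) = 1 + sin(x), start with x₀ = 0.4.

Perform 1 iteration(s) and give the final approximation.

f(x) = x - cos(x)
f'(x) = 1 + sin(x)
x₀ = 0.4

Newton-Raphson formula: x_{n+1} = x_n - f(x_n)/f'(x_n)

Iteration 1:
  f(0.400000) = -0.521061
  f'(0.400000) = 1.389418
  x_1 = 0.400000 - (-0.521061)/1.389418 = 0.775021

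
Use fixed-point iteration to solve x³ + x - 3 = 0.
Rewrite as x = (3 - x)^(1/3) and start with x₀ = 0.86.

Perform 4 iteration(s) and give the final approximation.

Equation: x³ + x - 3 = 0
Fixed-point form: x = (3 - x)^(1/3)
x₀ = 0.86

x_1 = g(0.860000) = 1.288659
x_2 = g(1.288659) = 1.196131
x_3 = g(1.196131) = 1.217311
x_4 = g(1.217311) = 1.212528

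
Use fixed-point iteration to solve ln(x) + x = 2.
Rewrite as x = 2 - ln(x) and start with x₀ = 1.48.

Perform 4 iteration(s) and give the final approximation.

Equation: ln(x) + x = 2
Fixed-point form: x = 2 - ln(x)
x₀ = 1.48

x_1 = g(1.480000) = 1.607958
x_2 = g(1.607958) = 1.525035
x_3 = g(1.525035) = 1.577983
x_4 = g(1.577983) = 1.543853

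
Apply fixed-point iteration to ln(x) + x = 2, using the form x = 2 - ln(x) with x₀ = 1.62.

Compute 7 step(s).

Equation: ln(x) + x = 2
Fixed-point form: x = 2 - ln(x)
x₀ = 1.62

x_1 = g(1.620000) = 1.517574
x_2 = g(1.517574) = 1.582887
x_3 = g(1.582887) = 1.540750
x_4 = g(1.540750) = 1.567731
x_5 = g(1.567731) = 1.550371
x_6 = g(1.550371) = 1.561506
x_7 = g(1.561506) = 1.554349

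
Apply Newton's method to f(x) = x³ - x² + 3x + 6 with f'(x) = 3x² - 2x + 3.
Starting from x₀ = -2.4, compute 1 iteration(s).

f(x) = x³ - x² + 3x + 6
f'(x) = 3x² - 2x + 3
x₀ = -2.4

Newton-Raphson formula: x_{n+1} = x_n - f(x_n)/f'(x_n)

Iteration 1:
  f(-2.400000) = -20.784000
  f'(-2.400000) = 25.080000
  x_1 = -2.400000 - (-20.784000)/25.080000 = -1.571292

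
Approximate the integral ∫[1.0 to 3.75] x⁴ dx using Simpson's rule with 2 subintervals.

f(x) = x⁴
a = 1.0, b = 3.75, n = 2
h = (b - a)/n = 1.375000

Simpson's rule: (h/3)[f(x₀) + 4f(x₁) + 2f(x₂) + ... + f(xₙ)]

x_0 = 1.0000, f(x_0) = 1.000000, coefficient = 1
x_1 = 2.3750, f(x_1) = 31.816650, coefficient = 4
x_2 = 3.7500, f(x_2) = 197.753906, coefficient = 1

I ≈ (1.375000/3) × 326.020508 = 149.426066
Exact value: 148.115430
Error: 1.310636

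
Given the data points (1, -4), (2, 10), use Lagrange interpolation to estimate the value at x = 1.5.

Lagrange interpolation formula:
P(x) = Σ yᵢ × Lᵢ(x)
where Lᵢ(x) = Π_{j≠i} (x - xⱼ)/(xᵢ - xⱼ)

L_0(1.5) = (1.5 - 2)/(1 - 2) = 0.500000
L_1(1.5) = (1.5 - 1)/(2 - 1) = 0.500000

P(1.5) = (-4)×L_0(1.5) + 10×L_1(1.5)
P(1.5) = 3.000000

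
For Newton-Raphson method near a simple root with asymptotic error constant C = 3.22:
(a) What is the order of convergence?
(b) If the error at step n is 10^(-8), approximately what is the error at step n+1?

(a) Newton-Raphson has quadratic (order 2) convergence near simple roots.
    This means |e_{n+1}| ≈ C|e_n|².

(b) With |e_n| = 10^(-8) and C = 3.22:
    |e_{n+1}| ≈ 3.22 × (10^(-8))² = 3.22 × 10^(-16)

(a) 2 (quadratic); (b) |e_{n+1}| ≈ 3.220e-16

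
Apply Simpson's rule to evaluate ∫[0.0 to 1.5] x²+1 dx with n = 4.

f(x) = x²+1
a = 0.0, b = 1.5, n = 4
h = (b - a)/n = 0.375000

Simpson's rule: (h/3)[f(x₀) + 4f(x₁) + 2f(x₂) + ... + f(xₙ)]

x_0 = 0.0000, f(x_0) = 1.000000, coefficient = 1
x_1 = 0.3750, f(x_1) = 1.140625, coefficient = 4
x_2 = 0.7500, f(x_2) = 1.562500, coefficient = 2
x_3 = 1.1250, f(x_3) = 2.265625, coefficient = 4
x_4 = 1.5000, f(x_4) = 3.250000, coefficient = 1

I ≈ (0.375000/3) × 21.000000 = 2.625000
Exact value: 2.625000
Error: 0.000000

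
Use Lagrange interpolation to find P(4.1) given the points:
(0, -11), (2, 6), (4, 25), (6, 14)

Lagrange interpolation formula:
P(x) = Σ yᵢ × Lᵢ(x)
where Lᵢ(x) = Π_{j≠i} (x - xⱼ)/(xᵢ - xⱼ)

L_0(4.1) = (4.1 - 2)/(0 - 2) × (4.1 - 4)/(0 - 4) × (4.1 - 6)/(0 - 6) = 0.008312
L_1(4.1) = (4.1 - 0)/(2 - 0) × (4.1 - 4)/(2 - 4) × (4.1 - 6)/(2 - 6) = -0.048687
L_2(4.1) = (4.1 - 0)/(4 - 0) × (4.1 - 2)/(4 - 2) × (4.1 - 6)/(4 - 6) = 1.022437
L_3(4.1) = (4.1 - 0)/(6 - 0) × (4.1 - 2)/(6 - 2) × (4.1 - 4)/(6 - 4) = 0.017937

P(4.1) = (-11)×L_0(4.1) + 6×L_1(4.1) + 25×L_2(4.1) + 14×L_3(4.1)
P(4.1) = 25.428500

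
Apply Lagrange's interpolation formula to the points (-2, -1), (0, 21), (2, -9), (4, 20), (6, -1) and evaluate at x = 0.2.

Lagrange interpolation formula:
P(x) = Σ yᵢ × Lᵢ(x)
where Lᵢ(x) = Π_{j≠i} (x - xⱼ)/(xᵢ - xⱼ)

L_0(0.2) = (0.2 - 0)/(-2 - 0) × (0.2 - 2)/(-2 - 2) × (0.2 - 4)/(-2 - 4) × (0.2 - 6)/(-2 - 6) = -0.020663
L_1(0.2) = (0.2 - (-2))/(0 - (-2)) × (0.2 - 2)/(0 - 2) × (0.2 - 4)/(0 - 4) × (0.2 - 6)/(0 - 6) = 0.909150
L_2(0.2) = (0.2 - (-2))/(2 - (-2)) × (0.2 - 0)/(2 - 0) × (0.2 - 4)/(2 - 4) × (0.2 - 6)/(2 - 6) = 0.151525
L_3(0.2) = (0.2 - (-2))/(4 - (-2)) × (0.2 - 0)/(4 - 0) × (0.2 - 2)/(4 - 2) × (0.2 - 6)/(4 - 6) = -0.047850
L_4(0.2) = (0.2 - (-2))/(6 - (-2)) × (0.2 - 0)/(6 - 0) × (0.2 - 2)/(6 - 2) × (0.2 - 4)/(6 - 4) = 0.007838

P(0.2) = (-1)×L_0(0.2) + 21×L_1(0.2) + (-9)×L_2(0.2) + 20×L_3(0.2) + (-1)×L_4(0.2)
P(0.2) = 16.784250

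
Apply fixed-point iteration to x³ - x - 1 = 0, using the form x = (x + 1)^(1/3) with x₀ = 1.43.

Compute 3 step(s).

Equation: x³ - x - 1 = 0
Fixed-point form: x = (x + 1)^(1/3)
x₀ = 1.43

x_1 = g(1.430000) = 1.344421
x_2 = g(1.344421) = 1.328450
x_3 = g(1.328450) = 1.325426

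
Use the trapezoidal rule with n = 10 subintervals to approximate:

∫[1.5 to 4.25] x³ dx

f(x) = x³
a = 1.5, b = 4.25, n = 10
h = (b - a)/n = 0.275000

Trapezoidal rule: (h/2)[f(x₀) + 2f(x₁) + 2f(x₂) + ... + f(xₙ)]

x_0 = 1.5000, f(x_0) = 3.375000, coefficient = 1
x_1 = 1.7750, f(x_1) = 5.592359, coefficient = 2
x_2 = 2.0500, f(x_2) = 8.615125, coefficient = 2
x_3 = 2.3250, f(x_3) = 12.568078, coefficient = 2
x_4 = 2.6000, f(x_4) = 17.576000, coefficient = 2
x_5 = 2.8750, f(x_5) = 23.763672, coefficient = 2
x_6 = 3.1500, f(x_6) = 31.255875, coefficient = 2
x_7 = 3.4250, f(x_7) = 40.177391, coefficient = 2
x_8 = 3.7000, f(x_8) = 50.653000, coefficient = 2
x_9 = 3.9750, f(x_9) = 62.807484, coefficient = 2
x_10 = 4.2500, f(x_10) = 76.765625, coefficient = 1

I ≈ (0.275000/2) × 586.158594 = 80.596807
Exact value: 80.297852
Error: 0.298955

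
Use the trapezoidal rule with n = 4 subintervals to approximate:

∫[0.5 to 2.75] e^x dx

f(x) = e^x
a = 0.5, b = 2.75, n = 4
h = (b - a)/n = 0.562500

Trapezoidal rule: (h/2)[f(x₀) + 2f(x₁) + 2f(x₂) + ... + f(xₙ)]

x_0 = 0.5000, f(x_0) = 1.648721, coefficient = 1
x_1 = 1.0625, f(x_1) = 2.893596, coefficient = 2
x_2 = 1.6250, f(x_2) = 5.078419, coefficient = 2
x_3 = 2.1875, f(x_3) = 8.912903, coefficient = 2
x_4 = 2.7500, f(x_4) = 15.642632, coefficient = 1

I ≈ (0.562500/2) × 51.061189 = 14.360959
Exact value: 13.993911
Error: 0.367049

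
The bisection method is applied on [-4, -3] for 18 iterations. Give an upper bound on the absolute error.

Bisection error bound: |error| ≤ (b-a)/2^n
|error| ≤ (-3 - (-4))/2^18 = 1/2^18
|error| ≤ 0.0000038147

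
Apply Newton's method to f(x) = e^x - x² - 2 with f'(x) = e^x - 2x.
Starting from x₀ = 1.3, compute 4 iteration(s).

f(x) = e^x - x² - 2
f'(x) = e^x - 2x
x₀ = 1.3

Newton-Raphson formula: x_{n+1} = x_n - f(x_n)/f'(x_n)

Iteration 1:
  f(1.300000) = -0.020703
  f'(1.300000) = 1.069297
  x_1 = 1.300000 - (-0.020703)/1.069297 = 1.319362
Iteration 2:
  f(1.319362) = 0.000317
  f'(1.319362) = 1.102309
  x_2 = 1.319362 - 0.000317/1.102309 = 1.319074
Iteration 3:
  f(1.319074) = 0.000000
  f'(1.319074) = 1.101808
  x_3 = 1.319074 - 0.000000/1.101808 = 1.319074
Iteration 4:
  f(1.319074) = 0.000000
  f'(1.319074) = 1.101808
  x_4 = 1.319074 - 0.000000/1.101808 = 1.319074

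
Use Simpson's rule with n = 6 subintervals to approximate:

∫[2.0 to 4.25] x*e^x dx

f(x) = x*e^x
a = 2.0, b = 4.25, n = 6
h = (b - a)/n = 0.375000

Simpson's rule: (h/3)[f(x₀) + 4f(x₁) + 2f(x₂) + ... + f(xₙ)]

x_0 = 2.0000, f(x_0) = 14.778112, coefficient = 1
x_1 = 2.3750, f(x_1) = 25.533656, coefficient = 4
x_2 = 2.7500, f(x_2) = 43.017238, coefficient = 2
x_3 = 3.1250, f(x_3) = 71.124672, coefficient = 4
x_4 = 3.5000, f(x_4) = 115.904082, coefficient = 2
x_5 = 3.8750, f(x_5) = 186.707956, coefficient = 4
x_6 = 4.2500, f(x_6) = 297.948002, coefficient = 1

I ≈ (0.375000/3) × 1764.033891 = 220.504236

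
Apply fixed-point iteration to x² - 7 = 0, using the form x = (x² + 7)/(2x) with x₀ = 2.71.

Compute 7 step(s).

Equation: x² - 7 = 0
Fixed-point form: x = (x² + 7)/(2x)
x₀ = 2.71

x_1 = g(2.710000) = 2.646513
x_2 = g(2.646513) = 2.645751
x_3 = g(2.645751) = 2.645751
x_4 = g(2.645751) = 2.645751
x_5 = g(2.645751) = 2.645751
x_6 = g(2.645751) = 2.645751
x_7 = g(2.645751) = 2.645751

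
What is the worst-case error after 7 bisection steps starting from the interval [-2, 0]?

Bisection error bound: |error| ≤ (b-a)/2^n
|error| ≤ (0 - (-2))/2^7 = 2/2^7
|error| ≤ 0.0156250000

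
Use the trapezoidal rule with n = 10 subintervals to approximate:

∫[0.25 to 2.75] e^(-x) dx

f(x) = e^(-x)
a = 0.25, b = 2.75, n = 10
h = (b - a)/n = 0.250000

Trapezoidal rule: (h/2)[f(x₀) + 2f(x₁) + 2f(x₂) + ... + f(xₙ)]

x_0 = 0.2500, f(x_0) = 0.778801, coefficient = 1
x_1 = 0.5000, f(x_1) = 0.606531, coefficient = 2
x_2 = 0.7500, f(x_2) = 0.472367, coefficient = 2
x_3 = 1.0000, f(x_3) = 0.367879, coefficient = 2
x_4 = 1.2500, f(x_4) = 0.286505, coefficient = 2
x_5 = 1.5000, f(x_5) = 0.223130, coefficient = 2
x_6 = 1.7500, f(x_6) = 0.173774, coefficient = 2
x_7 = 2.0000, f(x_7) = 0.135335, coefficient = 2
x_8 = 2.2500, f(x_8) = 0.105399, coefficient = 2
x_9 = 2.5000, f(x_9) = 0.082085, coefficient = 2
x_10 = 2.7500, f(x_10) = 0.063928, coefficient = 1

I ≈ (0.250000/2) × 5.748739 = 0.718592
Exact value: 0.714873
Error: 0.003719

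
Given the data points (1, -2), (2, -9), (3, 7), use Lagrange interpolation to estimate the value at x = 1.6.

Lagrange interpolation formula:
P(x) = Σ yᵢ × Lᵢ(x)
where Lᵢ(x) = Π_{j≠i} (x - xⱼ)/(xᵢ - xⱼ)

L_0(1.6) = (1.6 - 2)/(1 - 2) × (1.6 - 3)/(1 - 3) = 0.280000
L_1(1.6) = (1.6 - 1)/(2 - 1) × (1.6 - 3)/(2 - 3) = 0.840000
L_2(1.6) = (1.6 - 1)/(3 - 1) × (1.6 - 2)/(3 - 2) = -0.120000

P(1.6) = (-2)×L_0(1.6) + (-9)×L_1(1.6) + 7×L_2(1.6)
P(1.6) = -8.960000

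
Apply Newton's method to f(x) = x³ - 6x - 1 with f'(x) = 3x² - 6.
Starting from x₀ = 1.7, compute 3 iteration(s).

f(x) = x³ - 6x - 1
f'(x) = 3x² - 6
x₀ = 1.7

Newton-Raphson formula: x_{n+1} = x_n - f(x_n)/f'(x_n)

Iteration 1:
  f(1.700000) = -6.287000
  f'(1.700000) = 2.670000
  x_1 = 1.700000 - (-6.287000)/2.670000 = 4.054682
Iteration 2:
  f(4.054682) = 41.332674
  f'(4.054682) = 43.321330
  x_2 = 4.054682 - 41.332674/43.321330 = 3.100586
Iteration 3:
  f(3.100586) = 10.204391
  f'(3.100586) = 22.840909
  x_3 = 3.100586 - 10.204391/22.840909 = 2.653827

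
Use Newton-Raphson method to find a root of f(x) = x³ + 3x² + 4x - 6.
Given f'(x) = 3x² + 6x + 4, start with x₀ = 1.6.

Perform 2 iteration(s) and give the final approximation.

f(x) = x³ + 3x² + 4x - 6
f'(x) = 3x² + 6x + 4
x₀ = 1.6

Newton-Raphson formula: x_{n+1} = x_n - f(x_n)/f'(x_n)

Iteration 1:
  f(1.600000) = 12.176000
  f'(1.600000) = 21.280000
  x_1 = 1.600000 - 12.176000/21.280000 = 1.027820
Iteration 2:
  f(1.027820) = 2.366319
  f'(1.027820) = 13.336156
  x_2 = 1.027820 - 2.366319/13.336156 = 0.850383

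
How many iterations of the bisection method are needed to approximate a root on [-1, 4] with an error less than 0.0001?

We need (b-a)/2^n ≤ 0.0001
(4 - (-1))/2^n ≤ 0.0001
5/2^n ≤ 0.0001
2^n ≥ 50000
n ≥ log₂(50000) = 15.61
n ≥ 16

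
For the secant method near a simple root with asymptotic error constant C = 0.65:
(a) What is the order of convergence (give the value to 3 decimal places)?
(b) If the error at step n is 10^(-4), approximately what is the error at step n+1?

(a) Secant method has superlinear convergence with order φ = (1+√5)/2 ≈ 1.618.
    This means |e_{n+1}| ≈ C|e_n|^1.618.

(b) With |e_n| = 10^(-4) and C = 0.65:
    |e_{n+1}| ≈ 0.65 × (10^(-4))^1.618 = 0.65 × 10^(-6.47)

(a) ≈ 1.618 (golden ratio); (b) |e_{n+1}| ≈ 2.192e-07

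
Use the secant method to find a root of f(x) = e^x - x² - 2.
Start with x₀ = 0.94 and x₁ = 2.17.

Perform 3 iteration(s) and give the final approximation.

f(x) = e^x - x² - 2
x₀ = 0.94, x₁ = 2.17

Secant formula: x_{n+1} = x_n - f(x_n)(x_n - x_{n-1})/(f(x_n) - f(x_{n-1}))

Iteration 1:
  f(0.940000) = -0.323619
  f(2.170000) = 2.049384
  x_2 = 2.170000 - 2.049384×(2.170000 - 0.940000)/(2.049384 - (-0.323619))
       = 1.107741
Iteration 2:
  f(2.170000) = 2.049384
  f(1.107741) = -0.199578
  x_3 = 1.107741 - (-0.199578)×(1.107741 - 2.170000)/(-0.199578 - 2.049384)
       = 1.202009
Iteration 3:
  f(1.107741) = -0.199578
  f(1.202009) = -0.118032
  x_4 = 1.202009 - (-0.118032)×(1.202009 - 1.107741)/(-0.118032 - (-0.199578))
       = 1.338454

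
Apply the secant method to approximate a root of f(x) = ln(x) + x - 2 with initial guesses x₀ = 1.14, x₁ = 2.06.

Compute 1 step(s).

f(x) = ln(x) + x - 2
x₀ = 1.14, x₁ = 2.06

Secant formula: x_{n+1} = x_n - f(x_n)(x_n - x_{n-1})/(f(x_n) - f(x_{n-1}))

Iteration 1:
  f(1.140000) = -0.728972
  f(2.060000) = 0.782706
  x_2 = 2.060000 - 0.782706×(2.060000 - 1.140000)/(0.782706 - (-0.728972))
       = 1.583649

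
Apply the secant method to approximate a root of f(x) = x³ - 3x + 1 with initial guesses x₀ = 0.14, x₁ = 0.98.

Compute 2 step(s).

f(x) = x³ - 3x + 1
x₀ = 0.14, x₁ = 0.98

Secant formula: x_{n+1} = x_n - f(x_n)(x_n - x_{n-1})/(f(x_n) - f(x_{n-1}))

Iteration 1:
  f(0.140000) = 0.582744
  f(0.980000) = -0.998808
  x_2 = 0.980000 - (-0.998808)×(0.980000 - 0.140000)/(-0.998808 - 0.582744)
       = 0.449509
Iteration 2:
  f(0.980000) = -0.998808
  f(0.449509) = -0.257701
  x_3 = 0.449509 - (-0.257701)×(0.449509 - 0.980000)/(-0.257701 - (-0.998808))
       = 0.265045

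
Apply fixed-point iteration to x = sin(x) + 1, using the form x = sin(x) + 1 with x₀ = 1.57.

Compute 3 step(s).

Equation: x = sin(x) + 1
Fixed-point form: x = sin(x) + 1
x₀ = 1.57

x_1 = g(1.570000) = 2.000000
x_2 = g(2.000000) = 1.909298
x_3 = g(1.909298) = 1.943253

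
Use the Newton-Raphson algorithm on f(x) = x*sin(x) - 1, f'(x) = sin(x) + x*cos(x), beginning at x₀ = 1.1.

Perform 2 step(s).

f(x) = x*sin(x) - 1
f'(x) = sin(x) + x*cos(x)
x₀ = 1.1

Newton-Raphson formula: x_{n+1} = x_n - f(x_n)/f'(x_n)

Iteration 1:
  f(1.100000) = -0.019672
  f'(1.100000) = 1.390163
  x_1 = 1.100000 - (-0.019672)/1.390163 = 1.114151
Iteration 2:
  f(1.114151) = -0.000009
  f'(1.114151) = 1.388810
  x_2 = 1.114151 - (-0.000009)/1.388810 = 1.114157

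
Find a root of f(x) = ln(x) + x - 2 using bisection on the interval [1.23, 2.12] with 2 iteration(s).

f(x) = ln(x) + x - 2
Initial interval: [1.23, 2.12]

Iteration 1:
  c_1 = (1.230000 + 2.120000)/2 = 1.675000
  f(c_1) = f(1.675000) = 0.190813
  f(a) × f(c) < 0, new interval: [1.230000, 1.675000]
Iteration 2:
  c_2 = (1.230000 + 1.675000)/2 = 1.452500
  f(c_2) = f(1.452500) = -0.174214
  f(a) × f(c) ≥ 0, new interval: [1.452500, 1.675000]

After 2 iteration(s), the approximation is c_2 = 1.452500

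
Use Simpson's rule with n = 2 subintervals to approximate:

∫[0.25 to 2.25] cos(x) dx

f(x) = cos(x)
a = 0.25, b = 2.25, n = 2
h = (b - a)/n = 1.000000

Simpson's rule: (h/3)[f(x₀) + 4f(x₁) + 2f(x₂) + ... + f(xₙ)]

x_0 = 0.2500, f(x_0) = 0.968912, coefficient = 1
x_1 = 1.2500, f(x_1) = 0.315322, coefficient = 4
x_2 = 2.2500, f(x_2) = -0.628174, coefficient = 1

I ≈ (1.000000/3) × 1.602028 = 0.534009
Exact value: 0.530669
Error: 0.003340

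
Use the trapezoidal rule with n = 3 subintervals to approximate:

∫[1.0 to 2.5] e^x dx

f(x) = e^x
a = 1.0, b = 2.5, n = 3
h = (b - a)/n = 0.500000

Trapezoidal rule: (h/2)[f(x₀) + 2f(x₁) + 2f(x₂) + ... + f(xₙ)]

x_0 = 1.0000, f(x_0) = 2.718282, coefficient = 1
x_1 = 1.5000, f(x_1) = 4.481689, coefficient = 2
x_2 = 2.0000, f(x_2) = 7.389056, coefficient = 2
x_3 = 2.5000, f(x_3) = 12.182494, coefficient = 1

I ≈ (0.500000/2) × 38.642266 = 9.660567
Exact value: 9.464212
Error: 0.196354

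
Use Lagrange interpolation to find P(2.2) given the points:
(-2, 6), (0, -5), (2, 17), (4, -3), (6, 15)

Lagrange interpolation formula:
P(x) = Σ yᵢ × Lᵢ(x)
where Lᵢ(x) = Π_{j≠i} (x - xⱼ)/(xᵢ - xⱼ)

L_0(2.2) = (2.2 - 0)/(-2 - 0) × (2.2 - 2)/(-2 - 2) × (2.2 - 4)/(-2 - 4) × (2.2 - 6)/(-2 - 6) = 0.007838
L_1(2.2) = (2.2 - (-2))/(0 - (-2)) × (2.2 - 2)/(0 - 2) × (2.2 - 4)/(0 - 4) × (2.2 - 6)/(0 - 6) = -0.059850
L_2(2.2) = (2.2 - (-2))/(2 - (-2)) × (2.2 - 0)/(2 - 0) × (2.2 - 4)/(2 - 4) × (2.2 - 6)/(2 - 6) = 0.987525
L_3(2.2) = (2.2 - (-2))/(4 - (-2)) × (2.2 - 0)/(4 - 0) × (2.2 - 2)/(4 - 2) × (2.2 - 6)/(4 - 6) = 0.073150
L_4(2.2) = (2.2 - (-2))/(6 - (-2)) × (2.2 - 0)/(6 - 0) × (2.2 - 2)/(6 - 2) × (2.2 - 4)/(6 - 4) = -0.008663

P(2.2) = 6×L_0(2.2) + (-5)×L_1(2.2) + 17×L_2(2.2) + (-3)×L_3(2.2) + 15×L_4(2.2)
P(2.2) = 16.784812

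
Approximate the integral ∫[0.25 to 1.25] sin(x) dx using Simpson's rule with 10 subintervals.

f(x) = sin(x)
a = 0.25, b = 1.25, n = 10
h = (b - a)/n = 0.100000

Simpson's rule: (h/3)[f(x₀) + 4f(x₁) + 2f(x₂) + ... + f(xₙ)]

x_0 = 0.2500, f(x_0) = 0.247404, coefficient = 1
x_1 = 0.3500, f(x_1) = 0.342898, coefficient = 4
x_2 = 0.4500, f(x_2) = 0.434966, coefficient = 2
x_3 = 0.5500, f(x_3) = 0.522687, coefficient = 4
x_4 = 0.6500, f(x_4) = 0.605186, coefficient = 2
x_5 = 0.7500, f(x_5) = 0.681639, coefficient = 4
x_6 = 0.8500, f(x_6) = 0.751280, coefficient = 2
x_7 = 0.9500, f(x_7) = 0.813416, coefficient = 4
x_8 = 1.0500, f(x_8) = 0.867423, coefficient = 2
x_9 = 1.1500, f(x_9) = 0.912764, coefficient = 4
x_10 = 1.2500, f(x_10) = 0.948985, coefficient = 1

I ≈ (0.100000/3) × 19.607713 = 0.653590
Exact value: 0.653590
Error: 0.000000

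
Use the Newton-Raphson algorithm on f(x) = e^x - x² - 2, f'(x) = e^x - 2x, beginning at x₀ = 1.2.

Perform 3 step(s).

f(x) = e^x - x² - 2
f'(x) = e^x - 2x
x₀ = 1.2

Newton-Raphson formula: x_{n+1} = x_n - f(x_n)/f'(x_n)

Iteration 1:
  f(1.200000) = -0.119883
  f'(1.200000) = 0.920117
  x_1 = 1.200000 - (-0.119883)/0.920117 = 1.330291
Iteration 2:
  f(1.330291) = 0.012470
  f'(1.330291) = 1.121562
  x_2 = 1.330291 - 0.012470/1.121562 = 1.319173
Iteration 3:
  f(1.319173) = 0.000109
  f'(1.319173) = 1.101981
  x_3 = 1.319173 - 0.000109/1.101981 = 1.319074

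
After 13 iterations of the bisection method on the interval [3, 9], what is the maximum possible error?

Bisection error bound: |error| ≤ (b-a)/2^n
|error| ≤ (9 - 3)/2^13 = 6/2^13
|error| ≤ 0.0007324219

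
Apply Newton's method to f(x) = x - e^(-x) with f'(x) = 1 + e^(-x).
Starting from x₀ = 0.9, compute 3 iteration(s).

f(x) = x - e^(-x)
f'(x) = 1 + e^(-x)
x₀ = 0.9

Newton-Raphson formula: x_{n+1} = x_n - f(x_n)/f'(x_n)

Iteration 1:
  f(0.900000) = 0.493430
  f'(0.900000) = 1.406570
  x_1 = 0.900000 - 0.493430/1.406570 = 0.549196
Iteration 2:
  f(0.549196) = -0.028218
  f'(0.549196) = 1.577414
  x_2 = 0.549196 - (-0.028218)/1.577414 = 0.567085
Iteration 3:
  f(0.567085) = -0.000092
  f'(0.567085) = 1.567177
  x_3 = 0.567085 - (-0.000092)/1.567177 = 0.567143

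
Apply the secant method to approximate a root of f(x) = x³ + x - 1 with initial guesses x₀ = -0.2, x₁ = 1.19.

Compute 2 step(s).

f(x) = x³ + x - 1
x₀ = -0.2, x₁ = 1.19

Secant formula: x_{n+1} = x_n - f(x_n)(x_n - x_{n-1})/(f(x_n) - f(x_{n-1}))

Iteration 1:
  f(-0.200000) = -1.208000
  f(1.190000) = 1.875159
  x_2 = 1.190000 - 1.875159×(1.190000 - (-0.200000))/(1.875159 - (-1.208000))
       = 0.344610
Iteration 2:
  f(1.190000) = 1.875159
  f(0.344610) = -0.614465
  x_3 = 0.344610 - (-0.614465)×(0.344610 - 1.190000)/(-0.614465 - 1.875159)
       = 0.553261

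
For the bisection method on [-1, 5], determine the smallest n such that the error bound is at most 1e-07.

We need (b-a)/2^n ≤ 1e-07
(5 - (-1))/2^n ≤ 1e-07
6/2^n ≤ 1e-07
2^n ≥ 60000000
n ≥ log₂(60000000) = 25.84
n ≥ 26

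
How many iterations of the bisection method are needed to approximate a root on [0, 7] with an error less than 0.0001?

We need (b-a)/2^n ≤ 0.0001
(7 - 0)/2^n ≤ 0.0001
7/2^n ≤ 0.0001
2^n ≥ 70000
n ≥ log₂(70000) = 16.10
n ≥ 17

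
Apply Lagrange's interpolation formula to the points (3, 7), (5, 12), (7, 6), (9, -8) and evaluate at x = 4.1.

Lagrange interpolation formula:
P(x) = Σ yᵢ × Lᵢ(x)
where Lᵢ(x) = Π_{j≠i} (x - xⱼ)/(xᵢ - xⱼ)

L_0(4.1) = (4.1 - 5)/(3 - 5) × (4.1 - 7)/(3 - 7) × (4.1 - 9)/(3 - 9) = 0.266438
L_1(4.1) = (4.1 - 3)/(5 - 3) × (4.1 - 7)/(5 - 7) × (4.1 - 9)/(5 - 9) = 0.976937
L_2(4.1) = (4.1 - 3)/(7 - 3) × (4.1 - 5)/(7 - 5) × (4.1 - 9)/(7 - 9) = -0.303188
L_3(4.1) = (4.1 - 3)/(9 - 3) × (4.1 - 5)/(9 - 5) × (4.1 - 7)/(9 - 7) = 0.059813

P(4.1) = 7×L_0(4.1) + 12×L_1(4.1) + 6×L_2(4.1) + (-8)×L_3(4.1)
P(4.1) = 11.290687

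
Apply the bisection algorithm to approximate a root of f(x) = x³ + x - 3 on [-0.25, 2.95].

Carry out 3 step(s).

f(x) = x³ + x - 3
Initial interval: [-0.25, 2.95]

Iteration 1:
  c_1 = (-0.250000 + 2.950000)/2 = 1.350000
  f(c_1) = f(1.350000) = 0.810375
  f(a) × f(c) < 0, new interval: [-0.250000, 1.350000]
Iteration 2:
  c_2 = (-0.250000 + 1.350000)/2 = 0.550000
  f(c_2) = f(0.550000) = -2.283625
  f(a) × f(c) ≥ 0, new interval: [0.550000, 1.350000]
Iteration 3:
  c_3 = (0.550000 + 1.350000)/2 = 0.950000
  f(c_3) = f(0.950000) = -1.192625
  f(a) × f(c) ≥ 0, new interval: [0.950000, 1.350000]

After 3 iteration(s), the approximation is c_3 = 0.950000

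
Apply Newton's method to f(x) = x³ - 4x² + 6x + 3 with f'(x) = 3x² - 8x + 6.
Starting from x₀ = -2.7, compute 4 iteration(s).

f(x) = x³ - 4x² + 6x + 3
f'(x) = 3x² - 8x + 6
x₀ = -2.7

Newton-Raphson formula: x_{n+1} = x_n - f(x_n)/f'(x_n)

Iteration 1:
  f(-2.700000) = -62.043000
  f'(-2.700000) = 49.470000
  x_1 = -2.700000 - (-62.043000)/49.470000 = -1.445846
Iteration 2:
  f(-1.445846) = -17.059456
  f'(-1.445846) = 23.838179
  x_2 = -1.445846 - (-17.059456)/23.838179 = -0.730210
Iteration 3:
  f(-0.730210) = -3.903441
  f'(-0.730210) = 13.441301
  x_3 = -0.730210 - (-3.903441)/13.441301 = -0.439804
Iteration 4:
  f(-0.439804) = -0.497601
  f'(-0.439804) = 10.098711
  x_4 = -0.439804 - (-0.497601)/10.098711 = -0.390530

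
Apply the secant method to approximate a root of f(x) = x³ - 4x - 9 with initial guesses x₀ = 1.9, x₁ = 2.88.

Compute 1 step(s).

f(x) = x³ - 4x - 9
x₀ = 1.9, x₁ = 2.88

Secant formula: x_{n+1} = x_n - f(x_n)(x_n - x_{n-1})/(f(x_n) - f(x_{n-1}))

Iteration 1:
  f(1.900000) = -9.741000
  f(2.880000) = 3.367872
  x_2 = 2.880000 - 3.367872×(2.880000 - 1.900000)/(3.367872 - (-9.741000))
       = 2.628223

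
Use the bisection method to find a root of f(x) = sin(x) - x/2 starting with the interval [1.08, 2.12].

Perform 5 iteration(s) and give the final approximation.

f(x) = sin(x) - x/2
Initial interval: [1.08, 2.12]

Iteration 1:
  c_1 = (1.080000 + 2.120000)/2 = 1.600000
  f(c_1) = f(1.600000) = 0.199574
  f(a) × f(c) ≥ 0, new interval: [1.600000, 2.120000]
Iteration 2:
  c_2 = (1.600000 + 2.120000)/2 = 1.860000
  f(c_2) = f(1.860000) = 0.028471
  f(a) × f(c) ≥ 0, new interval: [1.860000, 2.120000]
Iteration 3:
  c_3 = (1.860000 + 2.120000)/2 = 1.990000
  f(c_3) = f(1.990000) = -0.081587
  f(a) × f(c) < 0, new interval: [1.860000, 1.990000]
Iteration 4:
  c_4 = (1.860000 + 1.990000)/2 = 1.925000
  f(c_4) = f(1.925000) = -0.024577
  f(a) × f(c) < 0, new interval: [1.860000, 1.925000]
Iteration 5:
  c_5 = (1.860000 + 1.925000)/2 = 1.892500
  f(c_5) = f(1.892500) = 0.002448
  f(a) × f(c) ≥ 0, new interval: [1.892500, 1.925000]

After 5 iteration(s), the approximation is c_5 = 1.892500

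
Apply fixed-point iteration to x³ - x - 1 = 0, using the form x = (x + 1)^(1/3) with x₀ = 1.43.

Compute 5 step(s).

Equation: x³ - x - 1 = 0
Fixed-point form: x = (x + 1)^(1/3)
x₀ = 1.43

x_1 = g(1.430000) = 1.344421
x_2 = g(1.344421) = 1.328450
x_3 = g(1.328450) = 1.325426
x_4 = g(1.325426) = 1.324853
x_5 = g(1.324853) = 1.324744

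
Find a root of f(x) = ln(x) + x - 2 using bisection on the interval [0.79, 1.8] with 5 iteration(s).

f(x) = ln(x) + x - 2
Initial interval: [0.79, 1.8]

Iteration 1:
  c_1 = (0.790000 + 1.800000)/2 = 1.295000
  f(c_1) = f(1.295000) = -0.446489
  f(a) × f(c) ≥ 0, new interval: [1.295000, 1.800000]
Iteration 2:
  c_2 = (1.295000 + 1.800000)/2 = 1.547500
  f(c_2) = f(1.547500) = -0.015859
  f(a) × f(c) ≥ 0, new interval: [1.547500, 1.800000]
Iteration 3:
  c_3 = (1.547500 + 1.800000)/2 = 1.673750
  f(c_3) = f(1.673750) = 0.188817
  f(a) × f(c) < 0, new interval: [1.547500, 1.673750]
Iteration 4:
  c_4 = (1.547500 + 1.673750)/2 = 1.610625
  f(c_4) = f(1.610625) = 0.087247
  f(a) × f(c) < 0, new interval: [1.547500, 1.610625]
Iteration 5:
  c_5 = (1.547500 + 1.610625)/2 = 1.579063
  f(c_5) = f(1.579063) = 0.035894
  f(a) × f(c) < 0, new interval: [1.547500, 1.579063]

After 5 iteration(s), the approximation is c_5 = 1.579063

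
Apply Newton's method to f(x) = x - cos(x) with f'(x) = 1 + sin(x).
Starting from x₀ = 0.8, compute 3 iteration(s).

f(x) = x - cos(x)
f'(x) = 1 + sin(x)
x₀ = 0.8

Newton-Raphson formula: x_{n+1} = x_n - f(x_n)/f'(x_n)

Iteration 1:
  f(0.800000) = 0.103293
  f'(0.800000) = 1.717356
  x_1 = 0.800000 - 0.103293/1.717356 = 0.739853
Iteration 2:
  f(0.739853) = 0.001286
  f'(0.739853) = 1.674180
  x_2 = 0.739853 - 0.001286/1.674180 = 0.739085
Iteration 3:
  f(0.739085) = 0.000000
  f'(0.739085) = 1.673612
  x_3 = 0.739085 - 0.000000/1.673612 = 0.739085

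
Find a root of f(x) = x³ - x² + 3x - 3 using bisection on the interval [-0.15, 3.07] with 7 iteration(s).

f(x) = x³ - x² + 3x - 3
Initial interval: [-0.15, 3.07]

Iteration 1:
  c_1 = (-0.150000 + 3.070000)/2 = 1.460000
  f(c_1) = f(1.460000) = 2.360536
  f(a) × f(c) < 0, new interval: [-0.150000, 1.460000]
Iteration 2:
  c_2 = (-0.150000 + 1.460000)/2 = 0.655000
  f(c_2) = f(0.655000) = -1.183014
  f(a) × f(c) ≥ 0, new interval: [0.655000, 1.460000]
Iteration 3:
  c_3 = (0.655000 + 1.460000)/2 = 1.057500
  f(c_3) = f(1.057500) = 0.236803
  f(a) × f(c) < 0, new interval: [0.655000, 1.057500]
Iteration 4:
  c_4 = (0.655000 + 1.057500)/2 = 0.856250
  f(c_4) = f(0.856250) = -0.536642
  f(a) × f(c) ≥ 0, new interval: [0.856250, 1.057500]
Iteration 5:
  c_5 = (0.856250 + 1.057500)/2 = 0.956875
  f(c_5) = f(0.956875) = -0.168861
  f(a) × f(c) ≥ 0, new interval: [0.956875, 1.057500]
Iteration 6:
  c_6 = (0.956875 + 1.057500)/2 = 1.007188
  f(c_6) = f(1.007188) = 0.028854
  f(a) × f(c) < 0, new interval: [0.956875, 1.007188]
Iteration 7:
  c_7 = (0.956875 + 1.007188)/2 = 0.982031
  f(c_7) = f(0.982031) = -0.071235
  f(a) × f(c) ≥ 0, new interval: [0.982031, 1.007188]

After 7 iteration(s), the approximation is c_7 = 0.982031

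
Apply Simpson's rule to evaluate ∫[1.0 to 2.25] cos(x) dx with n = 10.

f(x) = cos(x)
a = 1.0, b = 2.25, n = 10
h = (b - a)/n = 0.125000

Simpson's rule: (h/3)[f(x₀) + 4f(x₁) + 2f(x₂) + ... + f(xₙ)]

x_0 = 1.0000, f(x_0) = 0.540302, coefficient = 1
x_1 = 1.1250, f(x_1) = 0.431177, coefficient = 4
x_2 = 1.2500, f(x_2) = 0.315322, coefficient = 2
x_3 = 1.3750, f(x_3) = 0.194548, coefficient = 4
x_4 = 1.5000, f(x_4) = 0.070737, coefficient = 2
x_5 = 1.6250, f(x_5) = -0.054177, coefficient = 4
x_6 = 1.7500, f(x_6) = -0.178246, coefficient = 2
x_7 = 1.8750, f(x_7) = -0.299534, coefficient = 4
x_8 = 2.0000, f(x_8) = -0.416147, coefficient = 2
x_9 = 2.1250, f(x_9) = -0.526266, coefficient = 4
x_10 = 2.2500, f(x_10) = -0.628174, coefficient = 1

I ≈ (0.125000/3) × -1.521549 = -0.063398
Exact value: -0.063398
Error: 0.000000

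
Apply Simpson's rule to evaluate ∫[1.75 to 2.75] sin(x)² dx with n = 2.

f(x) = sin(x)²
a = 1.75, b = 2.75, n = 2
h = (b - a)/n = 0.500000

Simpson's rule: (h/3)[f(x₀) + 4f(x₁) + 2f(x₂) + ... + f(xₙ)]

x_0 = 1.7500, f(x_0) = 0.968228, coefficient = 1
x_1 = 2.2500, f(x_1) = 0.605398, coefficient = 4
x_2 = 2.7500, f(x_2) = 0.145665, coefficient = 1

I ≈ (0.500000/3) × 3.535485 = 0.589248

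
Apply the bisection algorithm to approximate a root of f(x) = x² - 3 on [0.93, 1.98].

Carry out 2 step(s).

f(x) = x² - 3
Initial interval: [0.93, 1.98]

Iteration 1:
  c_1 = (0.930000 + 1.980000)/2 = 1.455000
  f(c_1) = f(1.455000) = -0.882975
  f(a) × f(c) ≥ 0, new interval: [1.455000, 1.980000]
Iteration 2:
  c_2 = (1.455000 + 1.980000)/2 = 1.717500
  f(c_2) = f(1.717500) = -0.050194
  f(a) × f(c) ≥ 0, new interval: [1.717500, 1.980000]

After 2 iteration(s), the approximation is c_2 = 1.717500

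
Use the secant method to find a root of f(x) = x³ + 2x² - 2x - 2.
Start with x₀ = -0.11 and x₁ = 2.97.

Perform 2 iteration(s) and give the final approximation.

f(x) = x³ + 2x² - 2x - 2
x₀ = -0.11, x₁ = 2.97

Secant formula: x_{n+1} = x_n - f(x_n)(x_n - x_{n-1})/(f(x_n) - f(x_{n-1}))

Iteration 1:
  f(-0.110000) = -1.757131
  f(2.970000) = 35.899873
  x_2 = 2.970000 - 35.899873×(2.970000 - (-0.110000))/(35.899873 - (-1.757131))
       = 0.033717
Iteration 2:
  f(2.970000) = 35.899873
  f(0.033717) = -2.065123
  x_3 = 0.033717 - (-2.065123)×(0.033717 - 2.970000)/(-2.065123 - 35.899873)
       = 0.193438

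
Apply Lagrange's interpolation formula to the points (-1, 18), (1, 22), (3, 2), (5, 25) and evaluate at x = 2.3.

Lagrange interpolation formula:
P(x) = Σ yᵢ × Lᵢ(x)
where Lᵢ(x) = Π_{j≠i} (x - xⱼ)/(xᵢ - xⱼ)

L_0(2.3) = (2.3 - 1)/(-1 - 1) × (2.3 - 3)/(-1 - 3) × (2.3 - 5)/(-1 - 5) = -0.051188
L_1(2.3) = (2.3 - (-1))/(1 - (-1)) × (2.3 - 3)/(1 - 3) × (2.3 - 5)/(1 - 5) = 0.389813
L_2(2.3) = (2.3 - (-1))/(3 - (-1)) × (2.3 - 1)/(3 - 1) × (2.3 - 5)/(3 - 5) = 0.723937
L_3(2.3) = (2.3 - (-1))/(5 - (-1)) × (2.3 - 1)/(5 - 1) × (2.3 - 3)/(5 - 3) = -0.062563

P(2.3) = 18×L_0(2.3) + 22×L_1(2.3) + 2×L_2(2.3) + 25×L_3(2.3)
P(2.3) = 7.538313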